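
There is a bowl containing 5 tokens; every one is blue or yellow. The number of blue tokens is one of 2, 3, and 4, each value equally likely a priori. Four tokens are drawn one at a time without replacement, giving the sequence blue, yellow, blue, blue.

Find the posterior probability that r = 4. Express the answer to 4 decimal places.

0.6667

The likelihood of the observed sequence under each hypothesis: P(data | r = 2) = (2/5)(3/4)(1/3)(0/2) = 0; P(data | r = 3) = (3/5)(2/4)(2/3)(1/2) = 1/10; P(data | r = 4) = (4/5)(1/4)(3/3)(2/2) = 1/5.
The prior-weighted likelihoods are 1/3 · 0 = 0, 1/3 · 1/10 = 1/30, 1/3 · 1/5 = 1/15; these sum to 1/10.
By Bayes' rule, P(r = 4 | data) = (1/15) / (1/10) = 2/3.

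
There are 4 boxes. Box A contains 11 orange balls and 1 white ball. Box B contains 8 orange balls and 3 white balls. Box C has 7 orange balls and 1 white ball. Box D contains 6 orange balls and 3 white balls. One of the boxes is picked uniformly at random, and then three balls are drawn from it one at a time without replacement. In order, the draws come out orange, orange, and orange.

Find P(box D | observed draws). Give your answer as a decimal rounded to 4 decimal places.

Under each hypothesis, the probability of the observed sequence is: P(data | box A) = (11/12)(10/11)(9/10) = 0.75; P(data | box B) = (8/11)(7/10)(6/9) = 0.33939; P(data | box C) = (7/8)(6/7)(5/6) = 0.625; P(data | box D) = (6/9)(5/8)(4/7) = 0.2381.
Weighting by the prior gives 1/4 · 0.75 = 0.1875, 1/4 · 0.33939 = 0.084848, 1/4 · 0.625 = 0.15625, 1/4 · 0.2381 = 0.059524; these sum to 0.48812.
By Bayes' rule, P(box D | data) = (0.059524) / (0.48812) = 0.12194.

0.1219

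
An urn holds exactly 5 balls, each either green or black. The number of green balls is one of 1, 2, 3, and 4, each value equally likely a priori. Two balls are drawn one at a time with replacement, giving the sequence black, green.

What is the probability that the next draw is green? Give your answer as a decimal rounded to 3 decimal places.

0.500

For each hypothesis, P(data | H) works out to: P(data | r = 1) = (4/5)(1/5) = 4/25; P(data | r = 2) = (3/5)(2/5) = 6/25; P(data | r = 3) = (2/5)(3/5) = 6/25; P(data | r = 4) = (1/5)(4/5) = 4/25.
The prior-weighted likelihoods are 1/4 · 4/25 = 1/25, 1/4 · 6/25 = 3/50, 1/4 · 6/25 = 3/50, 1/4 · 4/25 = 1/25; summing to 1/5.
Dividing through by the total gives posterior P(r = 1 | data) = 1/5, P(r = 2 | data) = 3/10, P(r = 3 | data) = 3/10, P(r = 4 | data) = 1/5.
Averaging over the posterior, P(green next | data) = (1/5)(1/5) + (2/5)(3/10) + (3/5)(3/10) + (4/5)(1/5) = 1/2.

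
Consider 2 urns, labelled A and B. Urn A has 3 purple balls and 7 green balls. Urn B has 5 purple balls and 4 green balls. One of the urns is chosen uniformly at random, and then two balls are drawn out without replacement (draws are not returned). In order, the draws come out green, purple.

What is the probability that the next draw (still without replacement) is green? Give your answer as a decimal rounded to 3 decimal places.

0.575

For each hypothesis, P(data | H) works out to: P(data | urn A) = (7/10)(3/9) = 7/30; P(data | urn B) = (4/9)(5/8) = 5/18.
The prior-weighted likelihoods are 1/2 · 7/30 = 7/60, 1/2 · 5/18 = 5/36; these sum to 23/90.
Dividing through by the total gives posterior P(urn A | data) = 0.45652, P(urn B | data) = 0.54348.
Averaging over the posterior, P(green next | data) = (3/4)(0.45652) + (3/7)(0.54348) = 0.57531.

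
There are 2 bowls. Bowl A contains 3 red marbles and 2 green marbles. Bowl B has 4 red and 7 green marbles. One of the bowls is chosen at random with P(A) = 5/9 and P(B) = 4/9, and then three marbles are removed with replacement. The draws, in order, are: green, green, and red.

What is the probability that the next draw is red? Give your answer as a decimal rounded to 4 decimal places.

Under each hypothesis, the probability of the observed sequence is: P(data | bowl A) = (2/5)(2/5)(3/5) = 0.096; P(data | bowl B) = (7/11)(7/11)(4/11) = 0.14726.
The prior-weighted likelihoods are 5/9 · 0.096 = 0.053333, 4/9 · 0.14726 = 0.065448; summing to 0.11878.
Normalising, the posterior is P(bowl A | data) = 0.449, P(bowl B | data) = 0.551.
So P(red next | data) = Σ P(red next | H) P(H | data) = (3/5)(0.449) + (4/11)(0.551) = 0.46976.

0.4698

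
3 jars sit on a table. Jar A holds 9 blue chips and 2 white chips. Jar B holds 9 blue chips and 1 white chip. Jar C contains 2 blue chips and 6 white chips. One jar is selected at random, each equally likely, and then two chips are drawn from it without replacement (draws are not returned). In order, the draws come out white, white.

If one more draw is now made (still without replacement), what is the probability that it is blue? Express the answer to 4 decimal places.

Compute the likelihood of the observed sequence for each case: P(data | jar A) = (2/11)(1/10) = 0.018182; P(data | jar B) = (1/10)(0/9) = 0; P(data | jar C) = (6/8)(5/7) = 0.53571.
Multiplying each by its prior: 1/3 · 0.018182 = 0.0060606, 1/3 · 0 = 0, 1/3 · 0.53571 = 0.17857; with total 0.18463.
Dividing through by the total gives posterior P(jar A | data) = 0.032825, P(jar B | data) = 0, P(jar C | data) = 0.96717.
The predictive probability is P(blue next | data) = (1)(0.032825) + (1/3)(0.96717) = 0.35522.

0.3552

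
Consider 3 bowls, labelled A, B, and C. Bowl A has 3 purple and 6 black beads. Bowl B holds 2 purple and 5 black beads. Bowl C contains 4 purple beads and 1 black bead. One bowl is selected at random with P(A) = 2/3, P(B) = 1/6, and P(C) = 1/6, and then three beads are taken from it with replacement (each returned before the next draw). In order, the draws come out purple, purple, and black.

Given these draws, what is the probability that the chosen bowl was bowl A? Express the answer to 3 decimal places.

0.614

Compute the likelihood of the observed sequence for each case: P(data | bowl A) = (3/9)(3/9)(6/9) = 0.074074; P(data | bowl B) = (2/7)(2/7)(5/7) = 0.058309; P(data | bowl C) = (4/5)(4/5)(1/5) = 0.128.
Multiplying each by its prior: 2/3 · 0.074074 = 0.049383, 1/6 · 0.058309 = 0.0097182, 1/6 · 0.128 = 0.021333; these sum to 0.080434.
So P(bowl A | data) = (0.049383) / (0.080434) = 0.61395.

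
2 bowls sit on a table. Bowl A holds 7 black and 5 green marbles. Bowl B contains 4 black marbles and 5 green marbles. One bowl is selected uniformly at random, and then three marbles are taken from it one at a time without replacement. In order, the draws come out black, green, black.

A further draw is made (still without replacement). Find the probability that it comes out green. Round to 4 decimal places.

The likelihood of the observed sequence under each hypothesis: P(data | bowl A) = (7/12)(5/11)(6/10) = 0.15909; P(data | bowl B) = (4/9)(5/8)(3/7) = 0.11905.
The prior-weighted likelihoods are 1/2 · 0.15909 = 0.079545, 1/2 · 0.11905 = 0.059524; these sum to 0.13907.
Dividing through by the total gives posterior P(bowl A | data) = 0.57198, P(bowl B | data) = 0.42802.
So P(green next | data) = Σ P(green next | H) P(H | data) = (4/9)(0.57198) + (2/3)(0.42802) = 0.53956.

0.5396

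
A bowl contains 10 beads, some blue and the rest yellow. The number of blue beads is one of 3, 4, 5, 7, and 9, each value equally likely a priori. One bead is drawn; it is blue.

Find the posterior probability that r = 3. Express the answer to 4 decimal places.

For each hypothesis, P(data | H) works out to: P(data | r = 3) = (3/10) = 3/10; P(data | r = 4) = (4/10) = 2/5; P(data | r = 5) = (5/10) = 1/2; P(data | r = 7) = (7/10) = 7/10; P(data | r = 9) = (9/10) = 9/10.
The prior-weighted likelihoods are 1/5 · 3/10 = 3/50, 1/5 · 2/5 = 2/25, 1/5 · 1/2 = 1/10, 1/5 · 7/10 = 7/50, 1/5 · 9/10 = 9/50; these sum to 14/25.
Therefore the posterior P(r = 3 | data) = (3/50) / (14/25) = 3/28.

0.1071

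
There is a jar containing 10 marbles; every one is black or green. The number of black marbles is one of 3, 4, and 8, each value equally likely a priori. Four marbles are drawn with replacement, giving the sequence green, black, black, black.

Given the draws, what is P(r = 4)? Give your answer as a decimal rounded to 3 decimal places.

0.240

Compute the likelihood of the observed sequence for each case: P(data | r = 3) = (7/10)(3/10)(3/10)(3/10) = 0.0189; P(data | r = 4) = (6/10)(4/10)(4/10)(4/10) = 0.0384; P(data | r = 8) = (2/10)(8/10)(8/10)(8/10) = 0.1024.
The prior-weighted likelihoods are 1/3 · 0.0189 = 0.0063, 1/3 · 0.0384 = 0.0128, 1/3 · 0.1024 = 0.034133; summing to 0.053233.
Therefore the posterior P(r = 4 | data) = (0.0128) / (0.053233) = 0.24045.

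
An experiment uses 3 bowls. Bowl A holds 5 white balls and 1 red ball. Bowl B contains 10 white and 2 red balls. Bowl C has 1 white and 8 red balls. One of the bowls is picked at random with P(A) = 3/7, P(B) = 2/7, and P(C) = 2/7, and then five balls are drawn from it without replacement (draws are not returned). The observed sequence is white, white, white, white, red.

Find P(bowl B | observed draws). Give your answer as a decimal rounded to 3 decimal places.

0.298

The likelihood of the observed sequence under each hypothesis: P(data | bowl A) = (5/6)(4/5)(3/4)(2/3)(1/2) = 1/6; P(data | bowl B) = (10/12)(9/11)(8/10)(7/9)(2/8) = 7/66; P(data | bowl C) = (1/9)(0/8) = 0.
Weighting by the prior gives 3/7 · 1/6 = 1/14, 2/7 · 7/66 = 1/33, 2/7 · 0 = 0; with total 47/462.
By Bayes' rule, P(bowl B | data) = (1/33) / (47/462) = 14/47.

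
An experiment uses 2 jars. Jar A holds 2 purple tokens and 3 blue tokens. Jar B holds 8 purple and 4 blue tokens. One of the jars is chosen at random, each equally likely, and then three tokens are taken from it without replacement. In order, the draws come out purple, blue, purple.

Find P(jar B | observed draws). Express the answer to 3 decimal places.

For each hypothesis, P(data | H) works out to: P(data | jar A) = (2/5)(3/4)(1/3) = 1/10; P(data | jar B) = (8/12)(4/11)(7/10) = 28/165.
Multiplying each by its prior: 1/2 · 1/10 = 1/20, 1/2 · 28/165 = 14/165; these sum to 89/660.
Hence P(jar B | data) = (14/165) / (89/660) = 56/89.

0.629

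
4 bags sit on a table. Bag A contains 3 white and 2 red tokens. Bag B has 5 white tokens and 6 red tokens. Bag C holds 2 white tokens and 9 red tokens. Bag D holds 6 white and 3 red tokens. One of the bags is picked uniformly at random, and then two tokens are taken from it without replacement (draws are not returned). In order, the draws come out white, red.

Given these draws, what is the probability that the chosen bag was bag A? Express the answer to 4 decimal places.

0.3041

The likelihood of the observed sequence under each hypothesis: P(data | bag A) = (3/5)(2/4) = 3/10; P(data | bag B) = (5/11)(6/10) = 3/11; P(data | bag C) = (2/11)(9/10) = 9/55; P(data | bag D) = (6/9)(3/8) = 1/4.
Weighting by the prior gives 1/4 · 3/10 = 3/40, 1/4 · 3/11 = 3/44, 1/4 · 9/55 = 9/220, 1/4 · 1/4 = 1/16; summing to 217/880.
Therefore the posterior P(bag A | data) = (3/40) / (217/880) = 66/217.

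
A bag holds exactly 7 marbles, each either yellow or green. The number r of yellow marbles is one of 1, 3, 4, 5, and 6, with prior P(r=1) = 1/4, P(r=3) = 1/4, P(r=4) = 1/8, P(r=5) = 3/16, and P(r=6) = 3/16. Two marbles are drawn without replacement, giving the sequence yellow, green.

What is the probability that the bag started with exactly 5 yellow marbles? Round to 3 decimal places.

The likelihood of the observed sequence under each hypothesis: P(data | r = 1) = (1/7)(6/6) = 1/7; P(data | r = 3) = (3/7)(4/6) = 2/7; P(data | r = 4) = (4/7)(3/6) = 2/7; P(data | r = 5) = (5/7)(2/6) = 5/21; P(data | r = 6) = (6/7)(1/6) = 1/7.
Multiplying each by its prior: 1/4 · 1/7 = 1/28, 1/4 · 2/7 = 1/14, 1/8 · 2/7 = 1/28, 3/16 · 5/21 = 5/112, 3/16 · 1/7 = 3/112; with total 3/14.
By Bayes' rule, P(r = 5 | data) = (5/112) / (3/14) = 5/24.

0.208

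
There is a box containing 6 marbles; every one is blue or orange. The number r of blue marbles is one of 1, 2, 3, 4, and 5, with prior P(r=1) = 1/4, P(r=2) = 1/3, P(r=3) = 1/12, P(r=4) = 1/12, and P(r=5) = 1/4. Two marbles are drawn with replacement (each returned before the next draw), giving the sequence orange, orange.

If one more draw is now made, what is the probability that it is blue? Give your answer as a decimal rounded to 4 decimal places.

Compute the likelihood of the observed sequence for each case: P(data | r = 1) = (5/6)(5/6) = 25/36; P(data | r = 2) = (4/6)(4/6) = 4/9; P(data | r = 3) = (3/6)(3/6) = 1/4; P(data | r = 4) = (2/6)(2/6) = 1/9; P(data | r = 5) = (1/6)(1/6) = 1/36.
Weighting by the prior gives 1/4 · 25/36 = 25/144, 1/3 · 4/9 = 4/27, 1/12 · 1/4 = 1/48, 1/12 · 1/9 = 1/108, 1/4 · 1/36 = 1/144; with total 155/432.
Dividing through by the total gives posterior P(r = 1 | data) = 15/31, P(r = 2 | data) = 64/155, P(r = 3 | data) = 9/155, P(r = 4 | data) = 4/155, P(r = 5 | data) = 3/155.
Averaging over the posterior, P(blue next | data) = (1/6)(15/31) + (1/3)(64/155) + (1/2)(9/155) + (2/3)(4/155) + (5/6)(3/155) = 87/310.

0.2806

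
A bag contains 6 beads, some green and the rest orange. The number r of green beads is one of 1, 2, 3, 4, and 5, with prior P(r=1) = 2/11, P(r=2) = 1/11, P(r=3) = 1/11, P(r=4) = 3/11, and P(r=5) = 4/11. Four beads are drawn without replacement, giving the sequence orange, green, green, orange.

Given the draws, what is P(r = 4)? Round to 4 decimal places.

0.5455

Under each hypothesis, the probability of the observed sequence is: P(data | r = 1) = (5/6)(1/5)(0/4) = 0; P(data | r = 2) = (4/6)(2/5)(1/4)(3/3) = 1/15; P(data | r = 3) = (3/6)(3/5)(2/4)(2/3) = 1/10; P(data | r = 4) = (2/6)(4/5)(3/4)(1/3) = 1/15; P(data | r = 5) = (1/6)(5/5)(4/4)(0/3) = 0.
Weighting by the prior gives 2/11 · 0 = 0, 1/11 · 1/15 = 1/165, 1/11 · 1/10 = 1/110, 3/11 · 1/15 = 1/55, 4/11 · 0 = 0; with total 1/30.
Therefore the posterior P(r = 4 | data) = (1/55) / (1/30) = 6/11.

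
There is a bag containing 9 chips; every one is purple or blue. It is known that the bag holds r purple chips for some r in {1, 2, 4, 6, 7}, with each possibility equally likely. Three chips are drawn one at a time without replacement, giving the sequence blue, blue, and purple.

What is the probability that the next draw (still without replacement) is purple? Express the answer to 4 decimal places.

0.3630

The likelihood of the observed sequence under each hypothesis: P(data | r = 1) = (8/9)(7/8)(1/7) = 1/9; P(data | r = 2) = (7/9)(6/8)(2/7) = 1/6; P(data | r = 4) = (5/9)(4/8)(4/7) = 10/63; P(data | r = 6) = (3/9)(2/8)(6/7) = 1/14; P(data | r = 7) = (2/9)(1/8)(7/7) = 1/36.
Weighting by the prior gives 1/5 · 1/9 = 1/45, 1/5 · 1/6 = 1/30, 1/5 · 10/63 = 2/63, 1/5 · 1/14 = 1/70, 1/5 · 1/36 = 1/180; summing to 3/28.
Dividing through by the total gives posterior P(r = 1 | data) = 28/135, P(r = 2 | data) = 14/45, P(r = 4 | data) = 8/27, P(r = 6 | data) = 2/15, P(r = 7 | data) = 7/135.
Averaging over the posterior, P(purple next | data) = (0)(28/135) + (1/6)(14/45) + (1/2)(8/27) + (5/6)(2/15) + (1)(7/135) = 49/135.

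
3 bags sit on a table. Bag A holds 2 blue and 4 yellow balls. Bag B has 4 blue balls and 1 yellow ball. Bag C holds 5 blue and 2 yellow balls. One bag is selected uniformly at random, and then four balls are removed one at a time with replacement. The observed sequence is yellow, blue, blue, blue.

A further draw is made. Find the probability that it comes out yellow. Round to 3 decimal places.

0.288

For each hypothesis, P(data | H) works out to: P(data | bag A) = (4/6)(2/6)(2/6)(2/6) = 0.024691; P(data | bag B) = (1/5)(4/5)(4/5)(4/5) = 0.1024; P(data | bag C) = (2/7)(5/7)(5/7)(5/7) = 0.10412.
The prior-weighted likelihoods are 1/3 · 0.024691 = 0.0082305, 1/3 · 0.1024 = 0.034133, 1/3 · 0.10412 = 0.034708; with total 0.077072.
Normalising, the posterior is P(bag A | data) = 0.10679, P(bag B | data) = 0.44288, P(bag C | data) = 0.45033.
Averaging over the posterior, P(yellow next | data) = (2/3)(0.10679) + (1/5)(0.44288) + (2/7)(0.45033) = 0.28844.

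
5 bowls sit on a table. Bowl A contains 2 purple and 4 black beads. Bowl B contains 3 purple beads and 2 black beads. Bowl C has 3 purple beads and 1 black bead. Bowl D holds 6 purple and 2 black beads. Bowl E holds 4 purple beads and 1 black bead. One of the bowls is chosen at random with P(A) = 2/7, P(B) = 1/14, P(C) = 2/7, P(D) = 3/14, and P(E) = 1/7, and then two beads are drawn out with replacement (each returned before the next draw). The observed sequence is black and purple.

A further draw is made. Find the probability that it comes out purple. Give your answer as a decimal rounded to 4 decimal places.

0.6086

Compute the likelihood of the observed sequence for each case: P(data | bowl A) = (4/6)(2/6) = 0.22222; P(data | bowl B) = (2/5)(3/5) = 0.24; P(data | bowl C) = (1/4)(3/4) = 0.1875; P(data | bowl D) = (2/8)(6/8) = 0.1875; P(data | bowl E) = (1/5)(4/5) = 0.16.
Weighting by the prior gives 2/7 · 0.22222 = 0.063492, 1/14 · 0.24 = 0.017143, 2/7 · 0.1875 = 0.053571, 3/14 · 0.1875 = 0.040179, 1/7 · 0.16 = 0.022857; these sum to 0.19724.
The posterior is then P(bowl A | data) = 0.3219, P(bowl B | data) = 0.086913, P(bowl C | data) = 0.2716, P(bowl D | data) = 0.2037, P(bowl E | data) = 0.11588.
The predictive probability is P(purple next | data) = (1/3)(0.3219) + (3/5)(0.086913) + (3/4)(0.2716) + (3/4)(0.2037) + (4/5)(0.11588) = 0.60863.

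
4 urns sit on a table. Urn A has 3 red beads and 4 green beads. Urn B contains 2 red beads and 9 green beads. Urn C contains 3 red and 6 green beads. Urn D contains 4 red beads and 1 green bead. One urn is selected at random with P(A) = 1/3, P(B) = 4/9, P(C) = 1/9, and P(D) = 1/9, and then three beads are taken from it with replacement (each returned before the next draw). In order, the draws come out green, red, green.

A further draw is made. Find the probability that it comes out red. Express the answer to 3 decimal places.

0.316

Under each hypothesis, the probability of the observed sequence is: P(data | urn A) = (4/7)(3/7)(4/7) = 0.13994; P(data | urn B) = (9/11)(2/11)(9/11) = 0.12171; P(data | urn C) = (6/9)(3/9)(6/9) = 0.14815; P(data | urn D) = (1/5)(4/5)(1/5) = 0.032.
Multiplying each by its prior: 1/3 · 0.13994 = 0.046647, 4/9 · 0.12171 = 0.054095, 1/9 · 0.14815 = 0.016461, 1/9 · 0.032 = 0.0035556; with total 0.12076.
The posterior is then P(urn A | data) = 0.38629, P(urn B | data) = 0.44796, P(urn C | data) = 0.13631, P(urn D | data) = 0.029444.
Averaging over the posterior, P(red next | data) = (3/7)(0.38629) + (2/11)(0.44796) + (1/3)(0.13631) + (4/5)(0.029444) = 0.31599.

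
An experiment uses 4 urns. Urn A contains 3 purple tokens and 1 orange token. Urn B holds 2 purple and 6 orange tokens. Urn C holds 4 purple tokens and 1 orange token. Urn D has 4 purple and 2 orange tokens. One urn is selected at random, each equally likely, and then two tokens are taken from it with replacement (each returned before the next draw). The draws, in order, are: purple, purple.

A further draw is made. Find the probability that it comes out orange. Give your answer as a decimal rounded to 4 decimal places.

Compute the likelihood of the observed sequence for each case: P(data | urn A) = (3/4)(3/4) = 0.5625; P(data | urn B) = (2/8)(2/8) = 0.0625; P(data | urn C) = (4/5)(4/5) = 0.64; P(data | urn D) = (4/6)(4/6) = 0.44444.
Weighting by the prior gives 1/4 · 0.5625 = 0.14062, 1/4 · 0.0625 = 0.015625, 1/4 · 0.64 = 0.16, 1/4 · 0.44444 = 0.11111; with total 0.42736.
The posterior is then P(urn A | data) = 0.32905, P(urn B | data) = 0.036562, P(urn C | data) = 0.37439, P(urn D | data) = 0.25999.
The predictive probability is P(orange next | data) = (1/4)(0.32905) + (3/4)(0.036562) + (1/5)(0.37439) + (1/3)(0.25999) = 0.27123.

0.2712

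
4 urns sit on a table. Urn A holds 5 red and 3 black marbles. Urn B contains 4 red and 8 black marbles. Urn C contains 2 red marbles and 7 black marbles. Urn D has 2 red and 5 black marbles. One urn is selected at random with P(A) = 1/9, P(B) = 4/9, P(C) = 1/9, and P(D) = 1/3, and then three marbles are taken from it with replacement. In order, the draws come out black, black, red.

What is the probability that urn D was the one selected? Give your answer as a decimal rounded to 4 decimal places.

Compute the likelihood of the observed sequence for each case: P(data | urn A) = (3/8)(3/8)(5/8) = 0.087891; P(data | urn B) = (8/12)(8/12)(4/12) = 0.14815; P(data | urn C) = (7/9)(7/9)(2/9) = 0.13443; P(data | urn D) = (5/7)(5/7)(2/7) = 0.14577.
The prior-weighted likelihoods are 1/9 · 0.087891 = 0.0097656, 4/9 · 0.14815 = 0.065844, 1/9 · 0.13443 = 0.014937, 1/3 · 0.14577 = 0.048591; summing to 0.13914.
By Bayes' rule, P(urn D | data) = (0.048591) / (0.13914) = 0.34923.

0.3492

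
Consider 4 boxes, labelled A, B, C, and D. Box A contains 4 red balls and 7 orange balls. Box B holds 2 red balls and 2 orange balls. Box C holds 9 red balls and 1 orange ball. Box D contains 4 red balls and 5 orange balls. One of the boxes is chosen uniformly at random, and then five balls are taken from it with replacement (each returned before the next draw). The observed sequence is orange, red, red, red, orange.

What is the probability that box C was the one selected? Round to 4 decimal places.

0.0857

The likelihood of the observed sequence under each hypothesis: P(data | box A) = (7/11)(4/11)(4/11)(4/11)(7/11) = 0.019472; P(data | box B) = (2/4)(2/4)(2/4)(2/4)(2/4) = 0.03125; P(data | box C) = (1/10)(9/10)(9/10)(9/10)(1/10) = 0.00729; P(data | box D) = (5/9)(4/9)(4/9)(4/9)(5/9) = 0.027096.
The prior-weighted likelihoods are 1/4 · 0.019472 = 0.004868, 1/4 · 0.03125 = 0.0078125, 1/4 · 0.00729 = 0.0018225, 1/4 · 0.027096 = 0.006774; with total 0.021277.
Hence P(box C | data) = (0.0018225) / (0.021277) = 0.085656.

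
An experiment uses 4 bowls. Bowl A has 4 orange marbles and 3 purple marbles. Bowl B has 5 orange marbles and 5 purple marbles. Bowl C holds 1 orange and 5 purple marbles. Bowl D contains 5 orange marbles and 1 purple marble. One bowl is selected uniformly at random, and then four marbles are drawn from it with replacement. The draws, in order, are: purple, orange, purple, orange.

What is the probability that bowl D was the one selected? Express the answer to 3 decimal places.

0.120

Compute the likelihood of the observed sequence for each case: P(data | bowl A) = (3/7)(4/7)(3/7)(4/7) = 0.059975; P(data | bowl B) = (5/10)(5/10)(5/10)(5/10) = 0.0625; P(data | bowl C) = (5/6)(1/6)(5/6)(1/6) = 0.01929; P(data | bowl D) = (1/6)(5/6)(1/6)(5/6) = 0.01929.
Weighting by the prior gives 1/4 · 0.059975 = 0.014994, 1/4 · 0.0625 = 0.015625, 1/4 · 0.01929 = 0.0048225, 1/4 · 0.01929 = 0.0048225; these sum to 0.040264.
Therefore the posterior P(bowl D | data) = (0.0048225) / (0.040264) = 0.11977.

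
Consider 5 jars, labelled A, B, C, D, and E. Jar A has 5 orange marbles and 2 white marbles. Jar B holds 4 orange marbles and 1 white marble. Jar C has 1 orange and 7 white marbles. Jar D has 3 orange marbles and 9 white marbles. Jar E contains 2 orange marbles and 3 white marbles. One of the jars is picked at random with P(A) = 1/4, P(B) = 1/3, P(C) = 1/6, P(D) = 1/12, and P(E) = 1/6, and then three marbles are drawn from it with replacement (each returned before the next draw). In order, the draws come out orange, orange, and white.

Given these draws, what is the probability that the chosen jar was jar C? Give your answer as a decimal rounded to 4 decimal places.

Compute the likelihood of the observed sequence for each case: P(data | jar A) = (5/7)(5/7)(2/7) = 0.14577; P(data | jar B) = (4/5)(4/5)(1/5) = 0.128; P(data | jar C) = (1/8)(1/8)(7/8) = 0.013672; P(data | jar D) = (3/12)(3/12)(9/12) = 0.046875; P(data | jar E) = (2/5)(2/5)(3/5) = 0.096.
Weighting by the prior gives 1/4 · 0.14577 = 0.036443, 1/3 · 0.128 = 0.042667, 1/6 · 0.013672 = 0.0022786, 1/12 · 0.046875 = 0.0039062, 1/6 · 0.096 = 0.016; summing to 0.10129.
By Bayes' rule, P(jar C | data) = (0.0022786) / (0.10129) = 0.022495.

0.0225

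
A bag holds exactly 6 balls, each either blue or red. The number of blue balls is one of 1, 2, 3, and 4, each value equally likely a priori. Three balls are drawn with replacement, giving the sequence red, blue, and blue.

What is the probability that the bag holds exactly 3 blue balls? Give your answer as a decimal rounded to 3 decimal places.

Under each hypothesis, the probability of the observed sequence is: P(data | r = 1) = (5/6)(1/6)(1/6) = 5/216; P(data | r = 2) = (4/6)(2/6)(2/6) = 2/27; P(data | r = 3) = (3/6)(3/6)(3/6) = 1/8; P(data | r = 4) = (2/6)(4/6)(4/6) = 4/27.
Weighting by the prior gives 1/4 · 5/216 = 5/864, 1/4 · 2/27 = 1/54, 1/4 · 1/8 = 1/32, 1/4 · 4/27 = 1/27; with total 5/54.
By Bayes' rule, P(r = 3 | data) = (1/32) / (5/54) = 27/80.

0.338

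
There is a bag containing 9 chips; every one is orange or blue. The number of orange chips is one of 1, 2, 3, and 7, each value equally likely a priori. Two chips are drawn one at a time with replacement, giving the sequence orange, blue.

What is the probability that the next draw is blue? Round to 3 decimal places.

Under each hypothesis, the probability of the observed sequence is: P(data | r = 1) = (1/9)(8/9) = 8/81; P(data | r = 2) = (2/9)(7/9) = 14/81; P(data | r = 3) = (3/9)(6/9) = 2/9; P(data | r = 7) = (7/9)(2/9) = 14/81.
Multiplying each by its prior: 1/4 · 8/81 = 2/81, 1/4 · 14/81 = 7/162, 1/4 · 2/9 = 1/18, 1/4 · 14/81 = 7/162; summing to 1/6.
The posterior is then P(r = 1 | data) = 4/27, P(r = 2 | data) = 7/27, P(r = 3 | data) = 1/3, P(r = 7 | data) = 7/27.
The predictive probability is P(blue next | data) = (8/9)(4/27) + (7/9)(7/27) + (2/3)(1/3) + (2/9)(7/27) = 149/243.

0.613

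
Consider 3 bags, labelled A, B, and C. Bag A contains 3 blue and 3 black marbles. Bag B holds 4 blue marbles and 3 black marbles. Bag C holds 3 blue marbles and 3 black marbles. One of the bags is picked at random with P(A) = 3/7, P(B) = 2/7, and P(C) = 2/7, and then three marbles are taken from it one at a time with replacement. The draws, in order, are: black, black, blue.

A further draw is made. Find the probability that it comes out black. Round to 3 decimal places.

Compute the likelihood of the observed sequence for each case: P(data | bag A) = (3/6)(3/6)(3/6) = 0.125; P(data | bag B) = (3/7)(3/7)(4/7) = 0.10496; P(data | bag C) = (3/6)(3/6)(3/6) = 0.125.
The prior-weighted likelihoods are 3/7 · 0.125 = 0.053571, 2/7 · 0.10496 = 0.029988, 2/7 · 0.125 = 0.035714; with total 0.11927.
Normalising, the posterior is P(bag A | data) = 0.44915, P(bag B | data) = 0.25142, P(bag C | data) = 0.29943.
Averaging over the posterior, P(black next | data) = (1/2)(0.44915) + (3/7)(0.25142) + (1/2)(0.29943) = 0.48204.

0.482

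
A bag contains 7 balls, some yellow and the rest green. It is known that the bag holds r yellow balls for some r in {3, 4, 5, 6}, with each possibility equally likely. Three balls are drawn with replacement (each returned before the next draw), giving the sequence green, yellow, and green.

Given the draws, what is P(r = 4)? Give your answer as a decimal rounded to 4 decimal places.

Compute the likelihood of the observed sequence for each case: P(data | r = 3) = (4/7)(3/7)(4/7) = 48/343; P(data | r = 4) = (3/7)(4/7)(3/7) = 36/343; P(data | r = 5) = (2/7)(5/7)(2/7) = 20/343; P(data | r = 6) = (1/7)(6/7)(1/7) = 6/343.
The prior-weighted likelihoods are 1/4 · 48/343 = 12/343, 1/4 · 36/343 = 9/343, 1/4 · 20/343 = 5/343, 1/4 · 6/343 = 3/686; these sum to 55/686.
Hence P(r = 4 | data) = (9/343) / (55/686) = 18/55.

0.3273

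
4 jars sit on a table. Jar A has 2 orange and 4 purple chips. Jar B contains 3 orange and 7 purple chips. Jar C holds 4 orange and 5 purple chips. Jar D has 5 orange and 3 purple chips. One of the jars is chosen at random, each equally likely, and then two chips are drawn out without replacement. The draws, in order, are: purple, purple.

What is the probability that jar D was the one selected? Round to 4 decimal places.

0.0856

Under each hypothesis, the probability of the observed sequence is: P(data | jar A) = (4/6)(3/5) = 0.4; P(data | jar B) = (7/10)(6/9) = 0.46667; P(data | jar C) = (5/9)(4/8) = 0.27778; P(data | jar D) = (3/8)(2/7) = 0.10714.
Weighting by the prior gives 1/4 · 0.4 = 0.1, 1/4 · 0.46667 = 0.11667, 1/4 · 0.27778 = 0.069444, 1/4 · 0.10714 = 0.026786; with total 0.3129.
By Bayes' rule, P(jar D | data) = (0.026786) / (0.3129) = 0.085606.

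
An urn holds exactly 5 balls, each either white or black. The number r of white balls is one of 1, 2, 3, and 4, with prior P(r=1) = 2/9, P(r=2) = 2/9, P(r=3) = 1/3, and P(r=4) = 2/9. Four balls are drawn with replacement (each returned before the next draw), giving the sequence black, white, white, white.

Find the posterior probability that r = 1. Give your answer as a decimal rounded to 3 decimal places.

Under each hypothesis, the probability of the observed sequence is: P(data | r = 1) = (4/5)(1/5)(1/5)(1/5) = 0.0064; P(data | r = 2) = (3/5)(2/5)(2/5)(2/5) = 0.0384; P(data | r = 3) = (2/5)(3/5)(3/5)(3/5) = 0.0864; P(data | r = 4) = (1/5)(4/5)(4/5)(4/5) = 0.1024.
The prior-weighted likelihoods are 2/9 · 0.0064 = 0.0014222, 2/9 · 0.0384 = 0.0085333, 1/3 · 0.0864 = 0.0288, 2/9 · 0.1024 = 0.022756; these sum to 0.061511.
Hence P(r = 1 | data) = (0.0014222) / (0.061511) = 0.023121.

0.023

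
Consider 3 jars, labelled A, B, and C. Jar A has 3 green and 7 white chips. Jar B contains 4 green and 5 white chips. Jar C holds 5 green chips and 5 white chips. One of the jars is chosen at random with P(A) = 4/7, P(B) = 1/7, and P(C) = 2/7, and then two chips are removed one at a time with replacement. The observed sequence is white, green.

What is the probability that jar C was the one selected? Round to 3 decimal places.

0.315

For each hypothesis, P(data | H) works out to: P(data | jar A) = (7/10)(3/10) = 0.21; P(data | jar B) = (5/9)(4/9) = 0.24691; P(data | jar C) = (5/10)(5/10) = 0.25.
Weighting by the prior gives 4/7 · 0.21 = 0.12, 1/7 · 0.24691 = 0.035273, 2/7 · 0.25 = 0.071429; with total 0.2267.
So P(jar C | data) = (0.071429) / (0.2267) = 0.31508.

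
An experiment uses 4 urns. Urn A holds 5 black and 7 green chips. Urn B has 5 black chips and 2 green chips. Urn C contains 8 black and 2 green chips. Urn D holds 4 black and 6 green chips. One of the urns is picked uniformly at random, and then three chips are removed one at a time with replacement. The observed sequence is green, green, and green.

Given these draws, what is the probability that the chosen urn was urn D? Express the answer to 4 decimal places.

0.4845

Under each hypothesis, the probability of the observed sequence is: P(data | urn A) = (7/12)(7/12)(7/12) = 0.1985; P(data | urn B) = (2/7)(2/7)(2/7) = 0.023324; P(data | urn C) = (2/10)(2/10)(2/10) = 0.008; P(data | urn D) = (6/10)(6/10)(6/10) = 0.216.
The prior-weighted likelihoods are 1/4 · 0.1985 = 0.049624, 1/4 · 0.023324 = 0.0058309, 1/4 · 0.008 = 0.002, 1/4 · 0.216 = 0.054; with total 0.11145.
By Bayes' rule, P(urn D | data) = (0.054) / (0.11145) = 0.4845.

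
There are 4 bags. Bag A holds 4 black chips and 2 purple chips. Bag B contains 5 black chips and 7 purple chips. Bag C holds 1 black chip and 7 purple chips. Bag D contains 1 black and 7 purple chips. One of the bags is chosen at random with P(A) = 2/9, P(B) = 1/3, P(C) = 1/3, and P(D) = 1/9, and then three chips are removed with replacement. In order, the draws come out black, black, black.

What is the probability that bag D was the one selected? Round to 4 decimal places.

0.0024

Under each hypothesis, the probability of the observed sequence is: P(data | bag A) = (4/6)(4/6)(4/6) = 0.2963; P(data | bag B) = (5/12)(5/12)(5/12) = 0.072338; P(data | bag C) = (1/8)(1/8)(1/8) = 0.0019531; P(data | bag D) = (1/8)(1/8)(1/8) = 0.0019531.
Multiplying each by its prior: 2/9 · 0.2963 = 0.065844, 1/3 · 0.072338 = 0.024113, 1/3 · 0.0019531 = 0.00065104, 1/9 · 0.0019531 = 0.00021701; these sum to 0.090824.
So P(bag D | data) = (0.00021701) / (0.090824) = 0.0023894.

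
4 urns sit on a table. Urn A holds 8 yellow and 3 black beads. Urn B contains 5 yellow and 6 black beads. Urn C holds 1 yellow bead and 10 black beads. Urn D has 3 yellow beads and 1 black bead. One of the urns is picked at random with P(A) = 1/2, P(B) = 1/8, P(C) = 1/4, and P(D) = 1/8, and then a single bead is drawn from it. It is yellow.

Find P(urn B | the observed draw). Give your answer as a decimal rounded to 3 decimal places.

Under each hypothesis, the probability of this draw is: P(data | urn A) = (8/11) = 8/11; P(data | urn B) = (5/11) = 5/11; P(data | urn C) = (1/11) = 1/11; P(data | urn D) = (3/4) = 3/4.
Weighting by the prior gives 1/2 · 8/11 = 4/11, 1/8 · 5/11 = 5/88, 1/4 · 1/11 = 1/44, 1/8 · 3/4 = 3/32; these sum to 189/352.
So P(urn B | data) = (5/88) / (189/352) = 20/189.

0.106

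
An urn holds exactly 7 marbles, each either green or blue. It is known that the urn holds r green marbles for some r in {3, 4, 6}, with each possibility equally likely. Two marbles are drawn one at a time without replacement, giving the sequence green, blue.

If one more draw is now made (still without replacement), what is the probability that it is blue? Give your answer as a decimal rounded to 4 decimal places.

The likelihood of the observed sequence under each hypothesis: P(data | r = 3) = (3/7)(4/6) = 2/7; P(data | r = 4) = (4/7)(3/6) = 2/7; P(data | r = 6) = (6/7)(1/6) = 1/7.
Multiplying each by its prior: 1/3 · 2/7 = 2/21, 1/3 · 2/7 = 2/21, 1/3 · 1/7 = 1/21; summing to 5/21.
Normalising, the posterior is P(r = 3 | data) = 2/5, P(r = 4 | data) = 2/5, P(r = 6 | data) = 1/5.
Averaging over the posterior, P(blue next | data) = (3/5)(2/5) + (2/5)(2/5) + (0)(1/5) = 2/5.

0.4000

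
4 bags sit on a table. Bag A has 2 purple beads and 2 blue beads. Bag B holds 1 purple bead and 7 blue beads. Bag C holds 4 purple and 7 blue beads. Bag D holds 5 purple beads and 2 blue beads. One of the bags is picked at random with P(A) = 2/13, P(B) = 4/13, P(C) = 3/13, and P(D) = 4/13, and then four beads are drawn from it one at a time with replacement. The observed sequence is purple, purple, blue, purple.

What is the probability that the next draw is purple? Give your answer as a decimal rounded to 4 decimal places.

0.6159

The likelihood of the observed sequence under each hypothesis: P(data | bag A) = (2/4)(2/4)(2/4)(2/4) = 0.0625; P(data | bag B) = (1/8)(1/8)(7/8)(1/8) = 0.001709; P(data | bag C) = (4/11)(4/11)(7/11)(4/11) = 0.030599; P(data | bag D) = (5/7)(5/7)(2/7)(5/7) = 0.10412.
Weighting by the prior gives 2/13 · 0.0625 = 0.0096154, 4/13 · 0.001709 = 0.00052584, 3/13 · 0.030599 = 0.0070613, 4/13 · 0.10412 = 0.032038; these sum to 0.04924.
Dividing through by the total gives posterior P(bag A | data) = 0.19527, P(bag B | data) = 0.010679, P(bag C | data) = 0.1434, P(bag D | data) = 0.65064.
So P(purple next | data) = Σ P(purple next | H) P(H | data) = (1/2)(0.19527) + (1/8)(0.010679) + (4/11)(0.1434) + (5/7)(0.65064) = 0.61586.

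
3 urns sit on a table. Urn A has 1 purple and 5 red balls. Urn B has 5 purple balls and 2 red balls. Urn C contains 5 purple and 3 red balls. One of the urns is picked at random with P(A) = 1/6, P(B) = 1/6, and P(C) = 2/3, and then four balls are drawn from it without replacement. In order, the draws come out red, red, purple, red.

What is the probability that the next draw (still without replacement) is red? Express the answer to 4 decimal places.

Compute the likelihood of the observed sequence for each case: P(data | urn A) = (5/6)(4/5)(1/4)(3/3) = 1/6; P(data | urn B) = (2/7)(1/6)(5/5)(0/4) = 0; P(data | urn C) = (3/8)(2/7)(5/6)(1/5) = 1/56.
Weighting by the prior gives 1/6 · 1/6 = 1/36, 1/6 · 0 = 0, 2/3 · 1/56 = 1/84; summing to 5/126.
Normalising, the posterior is P(urn A | data) = 7/10, P(urn B | data) = 0, P(urn C | data) = 3/10.
The predictive probability is P(red next | data) = (1)(7/10) + (0)(3/10) = 7/10.

0.7000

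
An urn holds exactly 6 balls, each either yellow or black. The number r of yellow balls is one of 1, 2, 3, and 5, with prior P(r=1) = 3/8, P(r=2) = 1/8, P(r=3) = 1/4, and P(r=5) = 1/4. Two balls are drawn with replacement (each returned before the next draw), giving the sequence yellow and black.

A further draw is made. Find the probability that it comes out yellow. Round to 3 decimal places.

The likelihood of the observed sequence under each hypothesis: P(data | r = 1) = (1/6)(5/6) = 5/36; P(data | r = 2) = (2/6)(4/6) = 2/9; P(data | r = 3) = (3/6)(3/6) = 1/4; P(data | r = 5) = (5/6)(1/6) = 5/36.
Weighting by the prior gives 3/8 · 5/36 = 5/96, 1/8 · 2/9 = 1/36, 1/4 · 1/4 = 1/16, 1/4 · 5/36 = 5/144; summing to 17/96.
Normalising, the posterior is P(r = 1 | data) = 5/17, P(r = 2 | data) = 8/51, P(r = 3 | data) = 6/17, P(r = 5 | data) = 10/51.
The predictive probability is P(yellow next | data) = (1/6)(5/17) + (1/3)(8/51) + (1/2)(6/17) + (5/6)(10/51) = 15/34.

0.441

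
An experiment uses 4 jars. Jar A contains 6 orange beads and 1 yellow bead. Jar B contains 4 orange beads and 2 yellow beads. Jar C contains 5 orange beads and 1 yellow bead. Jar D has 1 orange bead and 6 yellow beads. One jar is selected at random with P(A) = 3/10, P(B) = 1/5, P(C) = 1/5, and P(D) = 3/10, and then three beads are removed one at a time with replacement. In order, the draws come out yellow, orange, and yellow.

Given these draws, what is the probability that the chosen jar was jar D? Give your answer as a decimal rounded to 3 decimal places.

The likelihood of the observed sequence under each hypothesis: P(data | jar A) = (1/7)(6/7)(1/7) = 0.017493; P(data | jar B) = (2/6)(4/6)(2/6) = 0.074074; P(data | jar C) = (1/6)(5/6)(1/6) = 0.023148; P(data | jar D) = (6/7)(1/7)(6/7) = 0.10496.
The prior-weighted likelihoods are 3/10 · 0.017493 = 0.0052478, 1/5 · 0.074074 = 0.014815, 1/5 · 0.023148 = 0.0046296, 3/10 · 0.10496 = 0.031487; with total 0.056179.
So P(jar D | data) = (0.031487) / (0.056179) = 0.56047.

0.560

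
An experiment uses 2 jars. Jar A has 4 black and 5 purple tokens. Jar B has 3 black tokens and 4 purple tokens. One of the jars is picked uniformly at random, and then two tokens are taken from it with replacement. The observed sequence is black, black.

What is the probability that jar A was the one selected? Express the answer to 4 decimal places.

0.5182

For each hypothesis, P(data | H) works out to: P(data | jar A) = (4/9)(4/9) = 0.19753; P(data | jar B) = (3/7)(3/7) = 0.18367.
Multiplying each by its prior: 1/2 · 0.19753 = 0.098765, 1/2 · 0.18367 = 0.091837; summing to 0.1906.
Therefore the posterior P(jar A | data) = (0.098765) / (0.1906) = 0.51818.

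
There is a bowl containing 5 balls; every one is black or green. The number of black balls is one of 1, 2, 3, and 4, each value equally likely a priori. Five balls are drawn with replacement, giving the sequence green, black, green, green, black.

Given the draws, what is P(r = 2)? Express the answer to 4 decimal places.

0.4154

Under each hypothesis, the probability of the observed sequence is: P(data | r = 1) = (4/5)(1/5)(4/5)(4/5)(1/5) = 0.02048; P(data | r = 2) = (3/5)(2/5)(3/5)(3/5)(2/5) = 0.03456; P(data | r = 3) = (2/5)(3/5)(2/5)(2/5)(3/5) = 0.02304; P(data | r = 4) = (1/5)(4/5)(1/5)(1/5)(4/5) = 0.00512.
The prior-weighted likelihoods are 1/4 · 0.02048 = 0.00512, 1/4 · 0.03456 = 0.00864, 1/4 · 0.02304 = 0.00576, 1/4 · 0.00512 = 0.00128; these sum to 0.0208.
Therefore the posterior P(r = 2 | data) = (0.00864) / (0.0208) = 0.41538.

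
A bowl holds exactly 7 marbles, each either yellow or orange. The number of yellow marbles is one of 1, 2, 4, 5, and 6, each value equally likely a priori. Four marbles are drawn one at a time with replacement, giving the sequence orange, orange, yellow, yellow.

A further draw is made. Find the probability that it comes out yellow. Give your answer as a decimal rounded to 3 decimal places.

0.525

For each hypothesis, P(data | H) works out to: P(data | r = 1) = (6/7)(6/7)(1/7)(1/7) = 0.014994; P(data | r = 2) = (5/7)(5/7)(2/7)(2/7) = 0.041649; P(data | r = 4) = (3/7)(3/7)(4/7)(4/7) = 0.059975; P(data | r = 5) = (2/7)(2/7)(5/7)(5/7) = 0.041649; P(data | r = 6) = (1/7)(1/7)(6/7)(6/7) = 0.014994.
The prior-weighted likelihoods are 1/5 · 0.014994 = 0.0029988, 1/5 · 0.041649 = 0.0083299, 1/5 · 0.059975 = 0.011995, 1/5 · 0.041649 = 0.0083299, 1/5 · 0.014994 = 0.0029988; with total 0.034652.
The posterior is then P(r = 1 | data) = 0.086538, P(r = 2 | data) = 0.24038, P(r = 4 | data) = 0.34615, P(r = 5 | data) = 0.24038, P(r = 6 | data) = 0.086538.
The predictive probability is P(yellow next | data) = (1/7)(0.086538) + (2/7)(0.24038) + (4/7)(0.34615) + (5/7)(0.24038) + (6/7)(0.086538) = 0.52473.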